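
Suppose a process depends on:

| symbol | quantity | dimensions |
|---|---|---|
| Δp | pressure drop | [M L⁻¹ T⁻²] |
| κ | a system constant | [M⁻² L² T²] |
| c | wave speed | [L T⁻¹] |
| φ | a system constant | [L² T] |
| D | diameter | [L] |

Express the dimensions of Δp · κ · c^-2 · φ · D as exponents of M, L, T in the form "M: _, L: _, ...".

Collect each base-dimension exponent across the product:
  M: (1) + (-2) − 2·(0) + (0) + (0) = -1
  L: (-1) + (2) − 2·(1) + (2) + (1) = 2
  T: (-2) + (2) − 2·(-1) + (1) + (0) = 3
So the dimensions are [M⁻¹ L² T³].

M: -1, L: 2, T: 3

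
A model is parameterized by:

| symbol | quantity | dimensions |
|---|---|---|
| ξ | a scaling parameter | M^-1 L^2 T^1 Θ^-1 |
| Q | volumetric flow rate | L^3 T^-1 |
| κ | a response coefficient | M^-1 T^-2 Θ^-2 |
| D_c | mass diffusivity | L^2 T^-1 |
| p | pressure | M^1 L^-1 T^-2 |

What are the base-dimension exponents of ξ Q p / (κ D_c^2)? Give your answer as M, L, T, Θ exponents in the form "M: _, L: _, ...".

M: 1, L: 0, T: 2, Θ: 1

Collect each base-dimension exponent across the product:
  M: (-1) + (0) − (-1) − 2·(0) + (1) = 1
  L: (2) + (3) − (0) − 2·(2) + (-1) = 0
  T: (1) + (-1) − (-2) − 2·(-1) + (-2) = 2
  Θ: (-1) + (0) − (-2) − 2·(0) + (0) = 1
So the dimensions are [M T² Θ].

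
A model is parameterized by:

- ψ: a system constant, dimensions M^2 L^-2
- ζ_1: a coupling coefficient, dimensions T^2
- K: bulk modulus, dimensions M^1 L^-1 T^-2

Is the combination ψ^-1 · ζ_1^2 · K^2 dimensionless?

yes

Sum the exponent of each base dimension across the product:
  M: −[ψ]_M + 2·[ζ_1]_M + 2·[K]_M = −(2) + 2·(0) + 2·(1) = 0
  L: −[ψ]_L + 2·[ζ_1]_L + 2·[K]_L = −(-2) + 2·(0) + 2·(-1) = 0
  T: −[ψ]_T + 2·[ζ_1]_T + 2·[K]_T = −(0) + 2·(2) + 2·(-2) = 0
All base exponents vanish — dimensionless.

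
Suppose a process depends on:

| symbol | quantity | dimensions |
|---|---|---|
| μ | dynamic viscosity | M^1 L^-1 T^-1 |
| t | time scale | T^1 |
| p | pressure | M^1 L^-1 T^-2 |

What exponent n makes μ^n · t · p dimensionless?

Balance the M exponent: (1)·n from μ, plus (0) + (1) = 1 from the rest, must sum to zero.
n + 1 = 0, so n = -1.

-1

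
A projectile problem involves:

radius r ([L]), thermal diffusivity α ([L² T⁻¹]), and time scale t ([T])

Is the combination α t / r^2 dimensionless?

yes

Sum the exponent of each base dimension across the product:
  M: −2·[r]_M + [α]_M + [t]_M = −2·(0) + (0) + (0) = 0
  L: −2·[r]_L + [α]_L + [t]_L = −2·(1) + (2) + (0) = 0
  T: −2·[r]_T + [α]_T + [t]_T = −2·(0) + (-1) + (1) = 0
All base exponents vanish — dimensionless.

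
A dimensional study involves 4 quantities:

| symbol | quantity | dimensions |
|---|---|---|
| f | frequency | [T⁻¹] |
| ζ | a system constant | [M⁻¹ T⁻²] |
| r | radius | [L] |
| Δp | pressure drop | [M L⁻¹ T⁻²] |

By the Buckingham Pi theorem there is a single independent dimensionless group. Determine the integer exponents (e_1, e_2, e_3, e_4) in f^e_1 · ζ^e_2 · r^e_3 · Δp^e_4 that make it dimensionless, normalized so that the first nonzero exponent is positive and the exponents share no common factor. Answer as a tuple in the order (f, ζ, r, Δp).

(4, -1, -1, -1)

M: e_1·(0) + e_2·(-1) + e_3·(0) + e_4·(1) = 0
L: e_1·(0) + e_2·(0) + e_3·(1) + e_4·(-1) = 0
T: e_1·(-1) + e_2·(-2) + e_3·(0) + e_4·(-2) = 0
Solving this homogeneous linear system for the smallest-integer solution (first nonzero entry positive) gives (4, -1, -1, -1).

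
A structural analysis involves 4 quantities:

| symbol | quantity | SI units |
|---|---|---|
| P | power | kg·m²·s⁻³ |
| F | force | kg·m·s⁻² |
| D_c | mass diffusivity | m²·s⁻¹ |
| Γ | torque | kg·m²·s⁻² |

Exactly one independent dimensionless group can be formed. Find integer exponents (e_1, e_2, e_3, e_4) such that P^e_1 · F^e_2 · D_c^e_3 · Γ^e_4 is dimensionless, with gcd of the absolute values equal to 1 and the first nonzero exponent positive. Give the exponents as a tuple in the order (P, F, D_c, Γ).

(1, -2, -1, 1)

M: e_1·(1) + e_2·(1) + e_3·(0) + e_4·(1) = 0
L: e_1·(2) + e_2·(1) + e_3·(2) + e_4·(2) = 0
T: e_1·(-3) + e_2·(-2) + e_3·(-1) + e_4·(-2) = 0
Solving this homogeneous linear system for the smallest-integer solution (first nonzero entry positive) gives (1, -2, -1, 1).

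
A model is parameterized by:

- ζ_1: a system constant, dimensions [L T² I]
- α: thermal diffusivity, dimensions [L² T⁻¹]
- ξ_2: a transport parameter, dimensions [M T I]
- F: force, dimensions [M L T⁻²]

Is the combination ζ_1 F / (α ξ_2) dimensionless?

Sum the exponent of each base dimension across the product:
  M: [ζ_1]_M − [α]_M − [ξ_2]_M + [F]_M = (0) − (0) − (1) + (1) = 0
  L: [ζ_1]_L − [α]_L − [ξ_2]_L + [F]_L = (1) − (2) − (0) + (1) = 0
  T: [ζ_1]_T − [α]_T − [ξ_2]_T + [F]_T = (2) − (-1) − (1) + (-2) = 0
  I: [ζ_1]_I − [α]_I − [ξ_2]_I + [F]_I = (1) − (0) − (1) + (0) = 0
All base exponents vanish — dimensionless.

yes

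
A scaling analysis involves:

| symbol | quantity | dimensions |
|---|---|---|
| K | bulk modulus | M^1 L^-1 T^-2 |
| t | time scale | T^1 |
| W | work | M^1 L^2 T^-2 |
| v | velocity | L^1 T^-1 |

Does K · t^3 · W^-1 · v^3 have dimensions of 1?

Sum the exponent of each base dimension across the product:
  M: [K]_M + 3·[t]_M − [W]_M + 3·[v]_M = (1) + 3·(0) − (1) + 3·(0) = 0
  L: [K]_L + 3·[t]_L − [W]_L + 3·[v]_L = (-1) + 3·(0) − (2) + 3·(1) = 0
  T: [K]_T + 3·[t]_T − [W]_T + 3·[v]_T = (-2) + 3·(1) − (-2) + 3·(-1) = 0
All base exponents vanish — dimensionless.

yes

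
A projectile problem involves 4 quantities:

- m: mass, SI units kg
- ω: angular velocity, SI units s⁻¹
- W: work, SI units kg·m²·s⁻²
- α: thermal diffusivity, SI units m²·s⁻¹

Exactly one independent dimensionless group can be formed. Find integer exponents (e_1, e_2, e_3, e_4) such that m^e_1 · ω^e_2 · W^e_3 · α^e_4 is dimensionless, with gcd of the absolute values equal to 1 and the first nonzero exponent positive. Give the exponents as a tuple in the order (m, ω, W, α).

M: e_1·(1) + e_2·(0) + e_3·(1) + e_4·(0) = 0
L: e_1·(0) + e_2·(0) + e_3·(2) + e_4·(2) = 0
T: e_1·(0) + e_2·(-1) + e_3·(-2) + e_4·(-1) = 0
Solving this homogeneous linear system for the smallest-integer solution (first nonzero entry positive) gives (1, 1, -1, 1).

(1, 1, -1, 1)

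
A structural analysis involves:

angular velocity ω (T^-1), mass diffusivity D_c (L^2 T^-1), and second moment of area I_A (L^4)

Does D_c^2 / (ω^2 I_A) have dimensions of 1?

yes

Sum the exponent of each base dimension across the product:
  M: −2·[ω]_M + 2·[D_c]_M − [I_A]_M = −2·(0) + 2·(0) − (0) = 0
  L: −2·[ω]_L + 2·[D_c]_L − [I_A]_L = −2·(0) + 2·(2) − (4) = 0
  T: −2·[ω]_T + 2·[D_c]_T − [I_A]_T = −2·(-1) + 2·(-1) − (0) = 0
All base exponents vanish — dimensionless.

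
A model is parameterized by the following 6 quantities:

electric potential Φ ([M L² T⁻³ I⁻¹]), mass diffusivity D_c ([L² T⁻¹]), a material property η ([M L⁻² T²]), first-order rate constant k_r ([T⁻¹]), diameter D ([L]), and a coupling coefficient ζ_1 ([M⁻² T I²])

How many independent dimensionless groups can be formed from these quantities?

2

There are 6 variables and 4 base dimensions (M, L, T, I).
The dimension matrix has rank 4.
Independent dimensionless groups: 6 − 4 = 2.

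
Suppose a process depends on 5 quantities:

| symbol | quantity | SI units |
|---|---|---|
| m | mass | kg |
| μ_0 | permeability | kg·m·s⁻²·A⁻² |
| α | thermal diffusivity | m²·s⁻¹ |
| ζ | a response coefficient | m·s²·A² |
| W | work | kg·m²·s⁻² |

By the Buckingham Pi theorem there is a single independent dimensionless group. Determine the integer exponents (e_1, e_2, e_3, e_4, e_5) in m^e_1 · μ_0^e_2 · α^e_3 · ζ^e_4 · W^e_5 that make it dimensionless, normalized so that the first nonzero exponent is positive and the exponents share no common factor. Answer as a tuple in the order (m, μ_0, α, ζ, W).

(2, -1, 2, -1, -1)

M: e_1·(1) + e_2·(1) + e_3·(0) + e_4·(0) + e_5·(1) = 0
L: e_1·(0) + e_2·(1) + e_3·(2) + e_4·(1) + e_5·(2) = 0
T: e_1·(0) + e_2·(-2) + e_3·(-1) + e_4·(2) + e_5·(-2) = 0
I: e_1·(0) + e_2·(-2) + e_3·(0) + e_4·(2) + e_5·(0) = 0
Solving this homogeneous linear system for the smallest-integer solution (first nonzero entry positive) gives (2, -1, 2, -1, -1).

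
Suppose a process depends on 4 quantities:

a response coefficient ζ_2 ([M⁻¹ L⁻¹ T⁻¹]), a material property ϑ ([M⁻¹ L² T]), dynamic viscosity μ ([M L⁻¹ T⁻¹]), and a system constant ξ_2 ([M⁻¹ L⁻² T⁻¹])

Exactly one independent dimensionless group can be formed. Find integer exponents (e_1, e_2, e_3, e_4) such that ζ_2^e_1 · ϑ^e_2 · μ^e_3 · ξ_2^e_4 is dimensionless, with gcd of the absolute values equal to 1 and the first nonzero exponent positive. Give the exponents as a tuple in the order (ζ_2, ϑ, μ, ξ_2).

(1, -1, -1, -1)

M: e_1·(-1) + e_2·(-1) + e_3·(1) + e_4·(-1) = 0
L: e_1·(-1) + e_2·(2) + e_3·(-1) + e_4·(-2) = 0
T: e_1·(-1) + e_2·(1) + e_3·(-1) + e_4·(-1) = 0
Solving this homogeneous linear system for the smallest-integer solution (first nonzero entry positive) gives (1, -1, -1, -1).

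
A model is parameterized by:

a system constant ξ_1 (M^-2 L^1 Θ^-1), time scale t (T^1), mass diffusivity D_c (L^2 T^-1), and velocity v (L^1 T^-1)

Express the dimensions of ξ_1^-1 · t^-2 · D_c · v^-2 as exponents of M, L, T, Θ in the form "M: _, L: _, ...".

Collect each base-dimension exponent across the product:
  M: −(-2) − 2·(0) + (0) − 2·(0) = 2
  L: −(1) − 2·(0) + (2) − 2·(1) = -1
  T: −(0) − 2·(1) + (-1) − 2·(-1) = -1
  Θ: −(-1) − 2·(0) + (0) − 2·(0) = 1
So the dimensions are [M² L⁻¹ T⁻¹ Θ].

M: 2, L: -1, T: -1, Θ: 1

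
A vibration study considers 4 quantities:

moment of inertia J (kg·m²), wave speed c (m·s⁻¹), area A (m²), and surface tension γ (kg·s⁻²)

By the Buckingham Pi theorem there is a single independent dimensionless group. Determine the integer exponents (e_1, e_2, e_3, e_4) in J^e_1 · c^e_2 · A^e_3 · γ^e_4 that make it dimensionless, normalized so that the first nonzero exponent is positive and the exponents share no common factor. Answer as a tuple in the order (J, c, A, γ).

M: e_1·(1) + e_2·(0) + e_3·(0) + e_4·(1) = 0
L: e_1·(2) + e_2·(1) + e_3·(2) + e_4·(0) = 0
T: e_1·(0) + e_2·(-1) + e_3·(0) + e_4·(-2) = 0
Solving this homogeneous linear system for the smallest-integer solution (first nonzero entry positive) gives (1, 2, -2, -1).

(1, 2, -2, -1)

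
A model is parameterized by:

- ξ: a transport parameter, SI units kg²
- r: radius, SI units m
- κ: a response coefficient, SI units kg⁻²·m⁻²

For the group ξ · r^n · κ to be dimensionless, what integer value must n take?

Balance the L exponent: (1)·n from r, plus (0) + (-2) = -2 from the rest, must sum to zero.
n − 2 = 0, so n = 2.

2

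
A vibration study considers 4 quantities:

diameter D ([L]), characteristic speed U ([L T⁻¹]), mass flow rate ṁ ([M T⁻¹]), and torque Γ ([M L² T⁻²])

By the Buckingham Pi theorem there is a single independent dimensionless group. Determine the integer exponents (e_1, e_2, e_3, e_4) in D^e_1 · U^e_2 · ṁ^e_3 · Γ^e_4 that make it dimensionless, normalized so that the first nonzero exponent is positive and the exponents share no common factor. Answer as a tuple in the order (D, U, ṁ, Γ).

(1, 1, 1, -1)

M: e_1·(0) + e_2·(0) + e_3·(1) + e_4·(1) = 0
L: e_1·(1) + e_2·(1) + e_3·(0) + e_4·(2) = 0
T: e_1·(0) + e_2·(-1) + e_3·(-1) + e_4·(-2) = 0
Solving this homogeneous linear system for the smallest-integer solution (first nonzero entry positive) gives (1, 1, 1, -1).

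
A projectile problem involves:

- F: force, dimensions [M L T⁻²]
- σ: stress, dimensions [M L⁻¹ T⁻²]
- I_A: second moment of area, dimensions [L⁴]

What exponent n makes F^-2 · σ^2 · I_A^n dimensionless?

1

Balance the L exponent: (4)·n from I_A, plus −2·(1) + 2·(-1) = -4 from the rest, must sum to zero.
4n − 4 = 0, so n = 1.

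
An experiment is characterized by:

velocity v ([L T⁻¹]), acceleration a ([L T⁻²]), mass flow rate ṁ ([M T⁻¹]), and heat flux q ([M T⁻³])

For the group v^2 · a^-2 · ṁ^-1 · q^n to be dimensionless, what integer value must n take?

Balance the M exponent: (1)·n from q, plus 2·(0) − 2·(0) − (1) = -1 from the rest, must sum to zero.
n − 1 = 0, so n = 1.

1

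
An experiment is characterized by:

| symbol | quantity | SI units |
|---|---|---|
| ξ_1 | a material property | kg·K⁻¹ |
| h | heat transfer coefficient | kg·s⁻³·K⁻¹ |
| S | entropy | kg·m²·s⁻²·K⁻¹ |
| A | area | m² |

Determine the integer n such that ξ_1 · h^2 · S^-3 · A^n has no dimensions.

3

Balance the L exponent: (2)·n from A, plus (0) + 2·(0) − 3·(2) = -6 from the rest, must sum to zero.
2n − 6 = 0, so n = 3.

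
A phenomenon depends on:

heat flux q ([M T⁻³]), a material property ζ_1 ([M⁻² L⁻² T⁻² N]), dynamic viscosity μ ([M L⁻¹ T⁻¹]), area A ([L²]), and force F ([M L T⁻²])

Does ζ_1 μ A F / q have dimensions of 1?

no

Sum the exponent of each base dimension across the product:
  M: −[q]_M + [ζ_1]_M + [μ]_M + [A]_M + [F]_M = −(1) + (-2) + (1) + (0) + (1) = -1
  L: −[q]_L + [ζ_1]_L + [μ]_L + [A]_L + [F]_L = −(0) + (-2) + (-1) + (2) + (1) = 0
  T: −[q]_T + [ζ_1]_T + [μ]_T + [A]_T + [F]_T = −(-3) + (-2) + (-1) + (0) + (-2) = -2
  N: −[q]_N + [ζ_1]_N + [μ]_N + [A]_N + [F]_N = −(0) + (1) + (0) + (0) + (0) = 1
Net dimensions [M⁻¹ T⁻² N] ≠ [1] — not dimensionless.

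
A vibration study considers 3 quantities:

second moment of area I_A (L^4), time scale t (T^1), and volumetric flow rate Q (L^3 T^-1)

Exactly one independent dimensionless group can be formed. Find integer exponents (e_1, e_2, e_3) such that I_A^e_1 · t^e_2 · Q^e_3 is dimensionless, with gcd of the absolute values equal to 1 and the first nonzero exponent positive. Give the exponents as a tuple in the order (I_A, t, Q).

(3, -4, -4)

L: e_1·(4) + e_2·(0) + e_3·(3) = 0
T: e_1·(0) + e_2·(1) + e_3·(-1) = 0
Solving this homogeneous linear system for the smallest-integer solution (first nonzero entry positive) gives (3, -4, -4).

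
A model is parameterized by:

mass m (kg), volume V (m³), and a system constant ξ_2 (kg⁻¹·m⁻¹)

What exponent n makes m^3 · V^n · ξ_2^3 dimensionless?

Balance the L exponent: (3)·n from V, plus 3·(0) + 3·(-1) = -3 from the rest, must sum to zero.
3n − 3 = 0, so n = 1.

1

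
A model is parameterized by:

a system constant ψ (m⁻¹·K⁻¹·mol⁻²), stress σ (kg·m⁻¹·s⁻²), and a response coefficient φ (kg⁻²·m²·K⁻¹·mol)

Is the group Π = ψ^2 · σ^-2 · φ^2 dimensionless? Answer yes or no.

Sum the exponent of each base dimension across the product:
  M: 2·[ψ]_M − 2·[σ]_M + 2·[φ]_M = 2·(0) − 2·(1) + 2·(-2) = -6
  L: 2·[ψ]_L − 2·[σ]_L + 2·[φ]_L = 2·(-1) − 2·(-1) + 2·(2) = 4
  T: 2·[ψ]_T − 2·[σ]_T + 2·[φ]_T = 2·(0) − 2·(-2) + 2·(0) = 4
  Θ: 2·[ψ]_Θ − 2·[σ]_Θ + 2·[φ]_Θ = 2·(-1) − 2·(0) + 2·(-1) = -4
  N: 2·[ψ]_N − 2·[σ]_N + 2·[φ]_N = 2·(-2) − 2·(0) + 2·(1) = -2
Net dimensions [M⁻⁶ L⁴ T⁴ Θ⁻⁴ N⁻²] ≠ [1] — not dimensionless.

no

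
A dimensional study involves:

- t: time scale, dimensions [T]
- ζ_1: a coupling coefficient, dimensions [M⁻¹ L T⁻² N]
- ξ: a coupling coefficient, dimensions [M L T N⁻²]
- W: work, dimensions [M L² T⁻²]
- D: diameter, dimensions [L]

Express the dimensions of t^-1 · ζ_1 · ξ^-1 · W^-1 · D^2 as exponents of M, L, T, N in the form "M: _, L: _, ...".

Collect each base-dimension exponent across the product:
  M: −(0) + (-1) − (1) − (1) + 2·(0) = -3
  L: −(0) + (1) − (1) − (2) + 2·(1) = 0
  T: −(1) + (-2) − (1) − (-2) + 2·(0) = -2
  N: −(0) + (1) − (-2) − (0) + 2·(0) = 3
So the dimensions are [M⁻³ T⁻² N³].

M: -3, L: 0, T: -2, N: 3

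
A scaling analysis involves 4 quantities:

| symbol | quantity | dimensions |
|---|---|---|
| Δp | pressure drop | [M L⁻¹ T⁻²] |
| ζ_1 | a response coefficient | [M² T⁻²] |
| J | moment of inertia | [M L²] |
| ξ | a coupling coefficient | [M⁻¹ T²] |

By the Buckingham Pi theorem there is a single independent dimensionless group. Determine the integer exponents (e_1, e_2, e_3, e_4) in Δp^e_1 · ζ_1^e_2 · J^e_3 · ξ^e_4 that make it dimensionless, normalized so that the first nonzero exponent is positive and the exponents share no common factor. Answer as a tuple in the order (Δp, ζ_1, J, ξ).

M: e_1·(1) + e_2·(2) + e_3·(1) + e_4·(-1) = 0
L: e_1·(-1) + e_2·(0) + e_3·(2) + e_4·(0) = 0
T: e_1·(-2) + e_2·(-2) + e_3·(0) + e_4·(2) = 0
Solving this homogeneous linear system for the smallest-integer solution (first nonzero entry positive) gives (2, -1, 1, 1).

(2, -1, 1, 1)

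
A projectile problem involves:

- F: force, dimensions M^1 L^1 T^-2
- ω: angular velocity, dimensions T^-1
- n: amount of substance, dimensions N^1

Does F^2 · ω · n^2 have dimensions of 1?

Sum the exponent of each base dimension across the product:
  M: 2·[F]_M + [ω]_M + 2·[n]_M = 2·(1) + (0) + 2·(0) = 2
  L: 2·[F]_L + [ω]_L + 2·[n]_L = 2·(1) + (0) + 2·(0) = 2
  T: 2·[F]_T + [ω]_T + 2·[n]_T = 2·(-2) + (-1) + 2·(0) = -5
  N: 2·[F]_N + [ω]_N + 2·[n]_N = 2·(0) + (0) + 2·(1) = 2
Net dimensions [M² L² T⁻⁵ N²] ≠ [1] — not dimensionless.

no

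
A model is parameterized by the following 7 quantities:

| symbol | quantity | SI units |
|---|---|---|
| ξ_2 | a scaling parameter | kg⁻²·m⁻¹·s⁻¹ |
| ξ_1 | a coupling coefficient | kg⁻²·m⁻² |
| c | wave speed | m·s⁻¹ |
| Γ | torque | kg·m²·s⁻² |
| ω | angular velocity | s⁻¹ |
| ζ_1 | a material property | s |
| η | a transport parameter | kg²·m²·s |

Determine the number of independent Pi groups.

4

There are 7 variables and 3 base dimensions (M, L, T).
The dimension matrix has rank 3.
Independent dimensionless groups: 7 − 3 = 4.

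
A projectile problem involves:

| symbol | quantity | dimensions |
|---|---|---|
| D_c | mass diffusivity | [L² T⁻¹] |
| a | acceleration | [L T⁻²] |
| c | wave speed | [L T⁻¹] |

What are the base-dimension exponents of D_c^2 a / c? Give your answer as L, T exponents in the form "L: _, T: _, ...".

L: 4, T: -3

Collect each base-dimension exponent across the product:
  L: 2·(2) + (1) − (1) = 4
  T: 2·(-1) + (-2) − (-1) = -3
So the dimensions are [L⁴ T⁻³].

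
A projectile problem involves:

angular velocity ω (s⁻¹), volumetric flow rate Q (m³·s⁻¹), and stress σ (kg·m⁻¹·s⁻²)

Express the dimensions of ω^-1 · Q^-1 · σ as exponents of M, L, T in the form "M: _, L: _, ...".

M: 1, L: -4, T: 0

Collect each base-dimension exponent across the product:
  M: −(0) − (0) + (1) = 1
  L: −(0) − (3) + (-1) = -4
  T: −(-1) − (-1) + (-2) = 0
So the dimensions are [M L⁻⁴].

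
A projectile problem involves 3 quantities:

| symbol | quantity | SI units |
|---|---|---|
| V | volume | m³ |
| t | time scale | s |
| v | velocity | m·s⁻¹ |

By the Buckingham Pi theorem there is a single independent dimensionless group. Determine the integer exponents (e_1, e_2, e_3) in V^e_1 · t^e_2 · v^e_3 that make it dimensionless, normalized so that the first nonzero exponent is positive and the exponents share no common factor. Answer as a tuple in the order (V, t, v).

L: e_1·(3) + e_2·(0) + e_3·(1) = 0
T: e_1·(0) + e_2·(1) + e_3·(-1) = 0
Solving this homogeneous linear system for the smallest-integer solution (first nonzero entry positive) gives (1, -3, -3).

(1, -3, -3)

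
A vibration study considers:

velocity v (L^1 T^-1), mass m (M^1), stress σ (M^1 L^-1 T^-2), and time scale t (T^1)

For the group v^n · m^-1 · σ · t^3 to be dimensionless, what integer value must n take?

Balance the L exponent: (1)·n from v, plus −(0) + (-1) + 3·(0) = -1 from the rest, must sum to zero.
n − 1 = 0, so n = 1.

1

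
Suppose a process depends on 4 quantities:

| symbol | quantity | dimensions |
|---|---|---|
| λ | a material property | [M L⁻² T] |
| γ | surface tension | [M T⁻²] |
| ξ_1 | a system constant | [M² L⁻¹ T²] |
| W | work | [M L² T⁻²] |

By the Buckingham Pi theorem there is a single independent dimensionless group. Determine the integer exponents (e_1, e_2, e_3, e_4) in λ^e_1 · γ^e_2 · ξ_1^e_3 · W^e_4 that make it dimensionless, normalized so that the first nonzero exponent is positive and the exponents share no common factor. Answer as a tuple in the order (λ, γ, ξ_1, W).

M: e_1·(1) + e_2·(1) + e_3·(2) + e_4·(1) = 0
L: e_1·(-2) + e_2·(0) + e_3·(-1) + e_4·(2) = 0
T: e_1·(1) + e_2·(-2) + e_3·(2) + e_4·(-2) = 0
Solving this homogeneous linear system for the smallest-integer solution (first nonzero entry positive) gives (4, -3, -2, 3).

(4, -3, -2, 3)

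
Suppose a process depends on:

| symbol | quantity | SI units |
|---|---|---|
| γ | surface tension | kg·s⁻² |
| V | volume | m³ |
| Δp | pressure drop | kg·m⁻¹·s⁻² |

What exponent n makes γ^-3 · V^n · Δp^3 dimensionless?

1

Balance the L exponent: (3)·n from V, plus −3·(0) + 3·(-1) = -3 from the rest, must sum to zero.
3n − 3 = 0, so n = 1.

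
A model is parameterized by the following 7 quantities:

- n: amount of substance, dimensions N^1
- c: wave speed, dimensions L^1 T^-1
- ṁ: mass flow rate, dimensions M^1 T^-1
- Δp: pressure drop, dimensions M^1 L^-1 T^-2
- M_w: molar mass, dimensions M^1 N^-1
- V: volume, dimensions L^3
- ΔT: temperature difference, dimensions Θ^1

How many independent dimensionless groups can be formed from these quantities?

There are 7 variables and 5 base dimensions (M, L, T, Θ, N).
The dimension matrix has rank 5.
Independent dimensionless groups: 7 − 5 = 2.

2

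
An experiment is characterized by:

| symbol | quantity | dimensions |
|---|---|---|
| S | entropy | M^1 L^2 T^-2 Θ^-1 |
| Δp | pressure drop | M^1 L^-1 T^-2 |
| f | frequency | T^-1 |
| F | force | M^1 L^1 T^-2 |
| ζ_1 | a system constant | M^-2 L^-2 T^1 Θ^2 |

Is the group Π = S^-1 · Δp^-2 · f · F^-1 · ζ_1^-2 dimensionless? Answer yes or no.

Sum the exponent of each base dimension across the product:
  M: −[S]_M − 2·[Δp]_M + [f]_M − [F]_M − 2·[ζ_1]_M = −(1) − 2·(1) + (0) − (1) − 2·(-2) = 0
  L: −[S]_L − 2·[Δp]_L + [f]_L − [F]_L − 2·[ζ_1]_L = −(2) − 2·(-1) + (0) − (1) − 2·(-2) = 3
  T: −[S]_T − 2·[Δp]_T + [f]_T − [F]_T − 2·[ζ_1]_T = −(-2) − 2·(-2) + (-1) − (-2) − 2·(1) = 5
  Θ: −[S]_Θ − 2·[Δp]_Θ + [f]_Θ − [F]_Θ − 2·[ζ_1]_Θ = −(-1) − 2·(0) + (0) − (0) − 2·(2) = -3
Net dimensions [L³ T⁵ Θ⁻³] ≠ [1] — not dimensionless.

no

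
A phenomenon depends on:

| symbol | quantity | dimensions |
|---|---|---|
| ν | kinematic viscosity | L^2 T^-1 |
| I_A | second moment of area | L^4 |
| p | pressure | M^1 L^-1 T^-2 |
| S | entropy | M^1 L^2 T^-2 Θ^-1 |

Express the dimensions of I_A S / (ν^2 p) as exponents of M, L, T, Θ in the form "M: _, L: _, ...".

Collect each base-dimension exponent across the product:
  M: −2·(0) + (0) − (1) + (1) = 0
  L: −2·(2) + (4) − (-1) + (2) = 3
  T: −2·(-1) + (0) − (-2) + (-2) = 2
  Θ: −2·(0) + (0) − (0) + (-1) = -1
So the dimensions are [L³ T² Θ⁻¹].

M: 0, L: 3, T: 2, Θ: -1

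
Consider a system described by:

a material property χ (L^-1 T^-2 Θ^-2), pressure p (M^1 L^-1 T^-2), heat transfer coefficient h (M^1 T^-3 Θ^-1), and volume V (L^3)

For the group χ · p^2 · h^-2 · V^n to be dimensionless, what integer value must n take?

Balance the L exponent: (3)·n from V, plus (-1) + 2·(-1) − 2·(0) = -3 from the rest, must sum to zero.
3n − 3 = 0, so n = 1.

1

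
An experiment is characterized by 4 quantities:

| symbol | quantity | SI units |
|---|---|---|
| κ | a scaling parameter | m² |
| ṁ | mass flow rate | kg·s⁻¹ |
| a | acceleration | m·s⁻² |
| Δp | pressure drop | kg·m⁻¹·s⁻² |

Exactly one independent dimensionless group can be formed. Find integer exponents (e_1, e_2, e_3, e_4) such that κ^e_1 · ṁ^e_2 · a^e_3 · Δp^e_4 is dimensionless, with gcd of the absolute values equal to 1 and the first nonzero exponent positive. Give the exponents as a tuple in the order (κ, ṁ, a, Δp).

M: e_1·(0) + e_2·(1) + e_3·(0) + e_4·(1) = 0
L: e_1·(2) + e_2·(0) + e_3·(1) + e_4·(-1) = 0
T: e_1·(0) + e_2·(-1) + e_3·(-2) + e_4·(-2) = 0
Solving this homogeneous linear system for the smallest-integer solution (first nonzero entry positive) gives (3, -4, -2, 4).

(3, -4, -2, 4)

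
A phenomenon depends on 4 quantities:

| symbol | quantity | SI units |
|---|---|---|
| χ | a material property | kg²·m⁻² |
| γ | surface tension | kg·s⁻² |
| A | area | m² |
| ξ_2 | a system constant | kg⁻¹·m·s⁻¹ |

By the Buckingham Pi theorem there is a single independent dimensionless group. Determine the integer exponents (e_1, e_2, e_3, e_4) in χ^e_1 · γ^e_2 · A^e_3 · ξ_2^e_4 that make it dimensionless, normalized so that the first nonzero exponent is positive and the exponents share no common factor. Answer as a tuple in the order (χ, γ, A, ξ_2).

(3, -2, 1, 4)

M: e_1·(2) + e_2·(1) + e_3·(0) + e_4·(-1) = 0
L: e_1·(-2) + e_2·(0) + e_3·(2) + e_4·(1) = 0
T: e_1·(0) + e_2·(-2) + e_3·(0) + e_4·(-1) = 0
Solving this homogeneous linear system for the smallest-integer solution (first nonzero entry positive) gives (3, -2, 1, 4).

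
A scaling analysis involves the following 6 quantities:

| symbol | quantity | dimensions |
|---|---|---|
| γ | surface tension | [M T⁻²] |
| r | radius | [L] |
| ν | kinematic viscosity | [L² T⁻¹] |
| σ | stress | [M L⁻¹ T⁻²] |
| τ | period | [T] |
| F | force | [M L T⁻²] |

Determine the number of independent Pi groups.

There are 6 variables and 3 base dimensions (M, L, T).
The dimension matrix has rank 3.
Independent dimensionless groups: 6 − 3 = 3.

3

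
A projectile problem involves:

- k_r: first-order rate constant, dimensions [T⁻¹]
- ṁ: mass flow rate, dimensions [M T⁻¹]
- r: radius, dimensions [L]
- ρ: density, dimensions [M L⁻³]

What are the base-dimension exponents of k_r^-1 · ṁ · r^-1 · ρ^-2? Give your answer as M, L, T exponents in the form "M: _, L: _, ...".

M: -1, L: 5, T: 0

Collect each base-dimension exponent across the product:
  M: −(0) + (1) − (0) − 2·(1) = -1
  L: −(0) + (0) − (1) − 2·(-3) = 5
  T: −(-1) + (-1) − (0) − 2·(0) = 0
So the dimensions are [M⁻¹ L⁵].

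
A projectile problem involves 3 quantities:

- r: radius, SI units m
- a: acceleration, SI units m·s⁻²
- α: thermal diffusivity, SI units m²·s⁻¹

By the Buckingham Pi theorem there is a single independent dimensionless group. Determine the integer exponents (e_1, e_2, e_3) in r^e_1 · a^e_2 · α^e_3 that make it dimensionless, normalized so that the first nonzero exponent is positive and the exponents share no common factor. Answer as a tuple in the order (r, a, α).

(3, 1, -2)

L: e_1·(1) + e_2·(1) + e_3·(2) = 0
T: e_1·(0) + e_2·(-2) + e_3·(-1) = 0
Solving this homogeneous linear system for the smallest-integer solution (first nonzero entry positive) gives (3, 1, -2).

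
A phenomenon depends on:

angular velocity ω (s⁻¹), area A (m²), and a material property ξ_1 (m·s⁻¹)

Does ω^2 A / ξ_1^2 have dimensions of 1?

Sum the exponent of each base dimension across the product:
  M: 2·[ω]_M + [A]_M − 2·[ξ_1]_M = 2·(0) + (0) − 2·(0) = 0
  L: 2·[ω]_L + [A]_L − 2·[ξ_1]_L = 2·(0) + (2) − 2·(1) = 0
  T: 2·[ω]_T + [A]_T − 2·[ξ_1]_T = 2·(-1) + (0) − 2·(-1) = 0
  Θ: 2·[ω]_Θ + [A]_Θ − 2·[ξ_1]_Θ = 2·(0) + (0) − 2·(0) = 0
All base exponents vanish — dimensionless.

yes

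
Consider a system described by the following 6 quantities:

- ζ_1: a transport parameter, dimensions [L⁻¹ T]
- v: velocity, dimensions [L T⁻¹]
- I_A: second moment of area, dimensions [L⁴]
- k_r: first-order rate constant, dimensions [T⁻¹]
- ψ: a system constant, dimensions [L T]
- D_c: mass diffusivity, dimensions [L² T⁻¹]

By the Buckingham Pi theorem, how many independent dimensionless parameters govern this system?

4

There are 6 variables and 2 base dimensions (L, T).
The dimension matrix has rank 2.
Independent dimensionless groups: 6 − 2 = 4.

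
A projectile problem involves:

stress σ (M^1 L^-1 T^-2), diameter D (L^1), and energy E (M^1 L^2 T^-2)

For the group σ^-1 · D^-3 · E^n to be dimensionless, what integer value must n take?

Balance the M exponent: (1)·n from E, plus −(1) − 3·(0) = -1 from the rest, must sum to zero.
n − 1 = 0, so n = 1.

1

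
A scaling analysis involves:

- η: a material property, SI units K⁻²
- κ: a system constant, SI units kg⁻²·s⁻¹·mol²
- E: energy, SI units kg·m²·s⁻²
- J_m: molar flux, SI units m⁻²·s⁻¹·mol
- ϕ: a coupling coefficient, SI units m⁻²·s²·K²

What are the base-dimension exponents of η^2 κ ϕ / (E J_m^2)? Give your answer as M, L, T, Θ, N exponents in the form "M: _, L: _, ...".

Collect each base-dimension exponent across the product:
  M: 2·(0) + (-2) − (1) − 2·(0) + (0) = -3
  L: 2·(0) + (0) − (2) − 2·(-2) + (-2) = 0
  T: 2·(0) + (-1) − (-2) − 2·(-1) + (2) = 5
  Θ: 2·(-2) + (0) − (0) − 2·(0) + (2) = -2
  N: 2·(0) + (2) − (0) − 2·(1) + (0) = 0
So the dimensions are [M⁻³ T⁵ Θ⁻²].

M: -3, L: 0, T: 5, Θ: -2, N: 0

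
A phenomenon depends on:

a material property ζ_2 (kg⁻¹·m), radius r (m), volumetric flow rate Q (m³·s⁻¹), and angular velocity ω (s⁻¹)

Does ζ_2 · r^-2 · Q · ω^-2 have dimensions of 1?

no

Sum the exponent of each base dimension across the product:
  M: [ζ_2]_M − 2·[r]_M + [Q]_M − 2·[ω]_M = (-1) − 2·(0) + (0) − 2·(0) = -1
  L: [ζ_2]_L − 2·[r]_L + [Q]_L − 2·[ω]_L = (1) − 2·(1) + (3) − 2·(0) = 2
  T: [ζ_2]_T − 2·[r]_T + [Q]_T − 2·[ω]_T = (0) − 2·(0) + (-1) − 2·(-1) = 1
Net dimensions [M⁻¹ L² T] ≠ [1] — not dimensionless.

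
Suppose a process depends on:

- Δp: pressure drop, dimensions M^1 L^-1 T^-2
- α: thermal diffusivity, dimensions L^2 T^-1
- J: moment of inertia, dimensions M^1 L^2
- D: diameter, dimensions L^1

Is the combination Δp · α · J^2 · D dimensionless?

Sum the exponent of each base dimension across the product:
  M: [Δp]_M + [α]_M + 2·[J]_M + [D]_M = (1) + (0) + 2·(1) + (0) = 3
  L: [Δp]_L + [α]_L + 2·[J]_L + [D]_L = (-1) + (2) + 2·(2) + (1) = 6
  T: [Δp]_T + [α]_T + 2·[J]_T + [D]_T = (-2) + (-1) + 2·(0) + (0) = -3
Net dimensions [M³ L⁶ T⁻³] ≠ [1] — not dimensionless.

no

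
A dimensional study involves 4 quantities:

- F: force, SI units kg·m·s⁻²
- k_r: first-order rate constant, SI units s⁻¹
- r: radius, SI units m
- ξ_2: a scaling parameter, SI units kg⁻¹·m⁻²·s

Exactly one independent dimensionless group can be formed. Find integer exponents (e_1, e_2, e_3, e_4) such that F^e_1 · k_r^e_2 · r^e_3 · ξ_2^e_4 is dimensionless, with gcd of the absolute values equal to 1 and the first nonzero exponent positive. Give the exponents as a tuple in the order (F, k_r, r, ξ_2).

M: e_1·(1) + e_2·(0) + e_3·(0) + e_4·(-1) = 0
L: e_1·(1) + e_2·(0) + e_3·(1) + e_4·(-2) = 0
T: e_1·(-2) + e_2·(-1) + e_3·(0) + e_4·(1) = 0
Solving this homogeneous linear system for the smallest-integer solution (first nonzero entry positive) gives (1, -1, 1, 1).

(1, -1, 1, 1)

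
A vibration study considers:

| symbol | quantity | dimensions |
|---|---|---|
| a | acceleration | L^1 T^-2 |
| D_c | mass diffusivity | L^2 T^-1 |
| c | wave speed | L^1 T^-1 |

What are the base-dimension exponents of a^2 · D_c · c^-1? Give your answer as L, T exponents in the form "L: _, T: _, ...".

L: 3, T: -4

Collect each base-dimension exponent across the product:
  L: 2·(1) + (2) − (1) = 3
  T: 2·(-2) + (-1) − (-1) = -4
So the dimensions are [L³ T⁻⁴].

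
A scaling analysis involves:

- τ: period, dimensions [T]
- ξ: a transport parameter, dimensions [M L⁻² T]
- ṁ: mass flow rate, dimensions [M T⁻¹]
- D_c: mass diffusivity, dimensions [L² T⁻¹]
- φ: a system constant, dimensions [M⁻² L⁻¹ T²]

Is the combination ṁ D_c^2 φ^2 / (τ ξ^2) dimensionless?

no

Sum the exponent of each base dimension across the product:
  M: −[τ]_M − 2·[ξ]_M + [ṁ]_M + 2·[D_c]_M + 2·[φ]_M = −(0) − 2·(1) + (1) + 2·(0) + 2·(-2) = -5
  L: −[τ]_L − 2·[ξ]_L + [ṁ]_L + 2·[D_c]_L + 2·[φ]_L = −(0) − 2·(-2) + (0) + 2·(2) + 2·(-1) = 6
  T: −[τ]_T − 2·[ξ]_T + [ṁ]_T + 2·[D_c]_T + 2·[φ]_T = −(1) − 2·(1) + (-1) + 2·(-1) + 2·(2) = -2
Net dimensions [M⁻⁵ L⁶ T⁻²] ≠ [1] — not dimensionless.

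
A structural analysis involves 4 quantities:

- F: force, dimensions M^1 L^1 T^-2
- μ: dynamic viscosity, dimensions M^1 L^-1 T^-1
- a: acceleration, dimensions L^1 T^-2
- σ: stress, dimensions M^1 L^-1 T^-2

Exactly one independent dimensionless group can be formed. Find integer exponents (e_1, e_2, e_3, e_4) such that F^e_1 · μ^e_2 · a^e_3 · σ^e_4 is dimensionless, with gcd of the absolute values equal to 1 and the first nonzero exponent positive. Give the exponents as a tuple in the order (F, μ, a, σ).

(1, -4, -2, 3)

M: e_1·(1) + e_2·(1) + e_3·(0) + e_4·(1) = 0
L: e_1·(1) + e_2·(-1) + e_3·(1) + e_4·(-1) = 0
T: e_1·(-2) + e_2·(-1) + e_3·(-2) + e_4·(-2) = 0
Solving this homogeneous linear system for the smallest-integer solution (first nonzero entry positive) gives (1, -4, -2, 3).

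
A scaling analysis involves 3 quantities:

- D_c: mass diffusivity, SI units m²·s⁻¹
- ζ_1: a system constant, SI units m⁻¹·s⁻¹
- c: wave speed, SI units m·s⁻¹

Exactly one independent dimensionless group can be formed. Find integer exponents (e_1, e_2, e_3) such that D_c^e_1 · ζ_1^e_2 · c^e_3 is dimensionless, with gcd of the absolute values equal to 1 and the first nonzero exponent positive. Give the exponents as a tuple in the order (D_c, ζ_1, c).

(2, 1, -3)

L: e_1·(2) + e_2·(-1) + e_3·(1) = 0
T: e_1·(-1) + e_2·(-1) + e_3·(-1) = 0
Solving this homogeneous linear system for the smallest-integer solution (first nonzero entry positive) gives (2, 1, -3).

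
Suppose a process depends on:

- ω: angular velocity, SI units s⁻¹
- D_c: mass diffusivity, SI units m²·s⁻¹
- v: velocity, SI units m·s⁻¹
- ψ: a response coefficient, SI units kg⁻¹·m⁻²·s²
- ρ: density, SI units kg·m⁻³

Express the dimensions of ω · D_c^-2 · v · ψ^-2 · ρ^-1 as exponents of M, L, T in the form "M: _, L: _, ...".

Collect each base-dimension exponent across the product:
  M: (0) − 2·(0) + (0) − 2·(-1) − (1) = 1
  L: (0) − 2·(2) + (1) − 2·(-2) − (-3) = 4
  T: (-1) − 2·(-1) + (-1) − 2·(2) − (0) = -4
So the dimensions are [M L⁴ T⁻⁴].

M: 1, L: 4, T: -4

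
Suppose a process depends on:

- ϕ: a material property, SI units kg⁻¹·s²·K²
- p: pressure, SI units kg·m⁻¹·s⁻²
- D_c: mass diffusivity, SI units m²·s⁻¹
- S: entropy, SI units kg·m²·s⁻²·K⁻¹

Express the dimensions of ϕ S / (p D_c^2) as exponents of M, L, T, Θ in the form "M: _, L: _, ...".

Collect each base-dimension exponent across the product:
  M: (-1) − (1) − 2·(0) + (1) = -1
  L: (0) − (-1) − 2·(2) + (2) = -1
  T: (2) − (-2) − 2·(-1) + (-2) = 4
  Θ: (2) − (0) − 2·(0) + (-1) = 1
So the dimensions are [M⁻¹ L⁻¹ T⁴ Θ].

M: -1, L: -1, T: 4, Θ: 1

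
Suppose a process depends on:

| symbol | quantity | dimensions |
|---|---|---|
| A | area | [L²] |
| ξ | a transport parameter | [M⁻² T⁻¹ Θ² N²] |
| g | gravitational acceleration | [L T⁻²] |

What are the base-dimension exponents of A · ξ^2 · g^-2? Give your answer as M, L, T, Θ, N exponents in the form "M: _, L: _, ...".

M: -4, L: 0, T: 2, Θ: 4, N: 4

Collect each base-dimension exponent across the product:
  M: (0) + 2·(-2) − 2·(0) = -4
  L: (2) + 2·(0) − 2·(1) = 0
  T: (0) + 2·(-1) − 2·(-2) = 2
  Θ: (0) + 2·(2) − 2·(0) = 4
  N: (0) + 2·(2) − 2·(0) = 4
So the dimensions are [M⁻⁴ T² Θ⁴ N⁴].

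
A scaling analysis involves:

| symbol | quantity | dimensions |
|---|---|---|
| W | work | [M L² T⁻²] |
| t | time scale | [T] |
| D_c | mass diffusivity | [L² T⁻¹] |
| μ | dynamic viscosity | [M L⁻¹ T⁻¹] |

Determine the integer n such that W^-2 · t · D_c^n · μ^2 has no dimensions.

3

Balance the L exponent: (2)·n from D_c, plus −2·(2) + (0) + 2·(-1) = -6 from the rest, must sum to zero.
2n − 6 = 0, so n = 3.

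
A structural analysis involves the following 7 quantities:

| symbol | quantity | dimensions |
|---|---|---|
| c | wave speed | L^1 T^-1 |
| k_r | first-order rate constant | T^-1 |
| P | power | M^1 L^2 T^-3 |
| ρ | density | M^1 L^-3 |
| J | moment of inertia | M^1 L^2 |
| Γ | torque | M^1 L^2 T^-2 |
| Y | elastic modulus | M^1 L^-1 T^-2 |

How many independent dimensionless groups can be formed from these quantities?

There are 7 variables and 3 base dimensions (M, L, T).
The dimension matrix has rank 3.
Independent dimensionless groups: 7 − 3 = 4.

4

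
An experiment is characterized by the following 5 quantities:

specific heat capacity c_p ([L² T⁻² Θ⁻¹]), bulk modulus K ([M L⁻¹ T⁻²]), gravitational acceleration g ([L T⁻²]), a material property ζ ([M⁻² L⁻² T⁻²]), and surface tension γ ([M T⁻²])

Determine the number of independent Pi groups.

There are 5 variables and 4 base dimensions (M, L, T, Θ).
The dimension matrix has rank 4.
Independent dimensionless groups: 5 − 4 = 1.

1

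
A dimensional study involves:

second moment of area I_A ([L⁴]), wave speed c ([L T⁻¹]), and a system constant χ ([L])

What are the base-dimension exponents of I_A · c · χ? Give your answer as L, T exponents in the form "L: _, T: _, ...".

L: 6, T: -1

Collect each base-dimension exponent across the product:
  L: (4) + (1) + (1) = 6
  T: (0) + (-1) + (0) = -1
So the dimensions are [L⁶ T⁻¹].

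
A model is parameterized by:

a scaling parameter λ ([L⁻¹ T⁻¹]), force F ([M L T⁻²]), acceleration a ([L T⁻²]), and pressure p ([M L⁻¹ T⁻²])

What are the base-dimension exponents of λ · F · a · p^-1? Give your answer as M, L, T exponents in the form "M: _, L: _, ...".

M: 0, L: 2, T: -3

Collect each base-dimension exponent across the product:
  M: (0) + (1) + (0) − (1) = 0
  L: (-1) + (1) + (1) − (-1) = 2
  T: (-1) + (-2) + (-2) − (-2) = -3
So the dimensions are [L² T⁻³].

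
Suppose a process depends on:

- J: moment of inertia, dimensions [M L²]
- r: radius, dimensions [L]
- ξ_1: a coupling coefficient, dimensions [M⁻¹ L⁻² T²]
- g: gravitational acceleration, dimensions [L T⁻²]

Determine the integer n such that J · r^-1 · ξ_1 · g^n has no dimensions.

1

Balance the L exponent: (1)·n from g, plus (2) − (1) + (-2) = -1 from the rest, must sum to zero.
n − 1 = 0, so n = 1.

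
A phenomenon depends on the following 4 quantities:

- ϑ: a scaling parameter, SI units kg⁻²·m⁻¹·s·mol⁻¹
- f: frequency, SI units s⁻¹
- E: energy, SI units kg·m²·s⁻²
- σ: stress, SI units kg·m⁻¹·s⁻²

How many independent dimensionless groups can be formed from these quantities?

0

There are 4 variables and 4 base dimensions (M, L, T, N).
The dimension matrix has rank 4.
Independent dimensionless groups: 4 − 4 = 0.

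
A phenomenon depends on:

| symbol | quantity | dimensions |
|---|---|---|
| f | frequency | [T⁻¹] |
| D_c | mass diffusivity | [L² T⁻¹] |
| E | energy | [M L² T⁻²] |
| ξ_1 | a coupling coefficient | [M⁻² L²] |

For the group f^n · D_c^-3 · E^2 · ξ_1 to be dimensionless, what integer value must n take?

Balance the T exponent: (-1)·n from f, plus −3·(-1) + 2·(-2) + (0) = -1 from the rest, must sum to zero.
−n − 1 = 0, so n = -1.

-1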